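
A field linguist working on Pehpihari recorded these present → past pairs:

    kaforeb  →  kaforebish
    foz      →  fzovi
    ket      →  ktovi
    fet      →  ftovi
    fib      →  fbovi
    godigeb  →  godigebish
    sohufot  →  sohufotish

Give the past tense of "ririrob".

ririrobish

"ririrob" has 3 vowels. The stems with 3 vowels (godigeb → godigebish, kaforeb → kaforebish, sohufot → sohufotish) add -ish.
So ririrob → ririrobish.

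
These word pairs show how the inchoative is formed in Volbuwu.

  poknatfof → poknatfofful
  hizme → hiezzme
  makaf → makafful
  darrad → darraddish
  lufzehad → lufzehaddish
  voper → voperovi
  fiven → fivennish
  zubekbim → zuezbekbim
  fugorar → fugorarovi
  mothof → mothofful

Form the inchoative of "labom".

fiven and voper both have last vowel 'e' yet inflect differently (fivennish, voperovi), so the last vowel is not what conditions the rule; the final letter is.
"labom" ends in -m. The one such stem in the data (zubekbim → zuezbekbim) inserts -ez- after the first vowel (as does hizme), so the same rule applies.
So labom → laezbom.

laezbom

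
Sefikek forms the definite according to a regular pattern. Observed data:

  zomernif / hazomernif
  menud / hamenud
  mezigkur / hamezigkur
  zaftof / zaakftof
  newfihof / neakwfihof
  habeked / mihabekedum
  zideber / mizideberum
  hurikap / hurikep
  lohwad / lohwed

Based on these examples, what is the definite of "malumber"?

mimalumberum

zomernif and zaftof both end in -f yet inflect differently (hazomernif, zaakftof), so the final letter is not what conditions the rule; the last vowel is.
"malumber" has last vowel 'e'. The stems whose last vowel is 'e' (habeked → mihabekedum, zideber → mizideberum) add mi- … -um around the stem.
So malumber → mimalumberum.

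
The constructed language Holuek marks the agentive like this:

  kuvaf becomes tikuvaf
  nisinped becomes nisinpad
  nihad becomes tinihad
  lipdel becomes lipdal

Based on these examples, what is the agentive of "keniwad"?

tikeniwad

"keniwad" has last vowel 'a'. The stems whose last vowel is 'a' (kuvaf → tikuvaf, nihad → tinihad) add the prefix ti-.
The other pattern: stems whose last vowel is 'e' change the last vowel to 'a'.
So keniwad → tikeniwad.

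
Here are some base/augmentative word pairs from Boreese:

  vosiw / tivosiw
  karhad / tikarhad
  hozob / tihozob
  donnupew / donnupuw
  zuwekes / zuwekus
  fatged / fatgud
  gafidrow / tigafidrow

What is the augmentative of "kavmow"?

tikavmow

donnupew and gafidrow both end in -w yet inflect differently (donnupuw, tigafidrow), so the final letter is not what conditions the rule; the last vowel is.
"kavmow" has last vowel 'o'. The stems whose last vowel is 'o' (hozob → tihozob, gafidrow → tigafidrow) add the prefix ti-.
So kavmow → tikavmow.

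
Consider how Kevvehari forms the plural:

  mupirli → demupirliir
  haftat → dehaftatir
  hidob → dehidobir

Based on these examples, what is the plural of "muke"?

Every pair shown (mupirli → demupirliir, haftat → dehaftatir, hidob → dehidobir) follows the same rule: add de- … -ir around the stem.
So muke → demukeir.

demukeir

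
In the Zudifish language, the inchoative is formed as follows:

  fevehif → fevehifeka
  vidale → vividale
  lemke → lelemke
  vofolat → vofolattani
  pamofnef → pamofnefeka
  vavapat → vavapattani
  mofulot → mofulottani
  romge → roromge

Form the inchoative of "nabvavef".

nabvavefeka

pamofnef and romge both have last vowel 'e' yet inflect differently (pamofnefeka, roromge), so the last vowel is not what conditions the rule; the final letter is.
"nabvavef" ends in -f. The stems ending in -f (pamofnef → pamofnefeka, fevehif → fevehifeka) add -eka.
So nabvavef → nabvavefeka.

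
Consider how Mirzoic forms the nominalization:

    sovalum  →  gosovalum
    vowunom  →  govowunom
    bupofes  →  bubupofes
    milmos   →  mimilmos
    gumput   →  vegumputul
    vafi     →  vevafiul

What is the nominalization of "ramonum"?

goramonum

vowunom and milmos both have last vowel 'o' yet inflect differently (govowunom, mimilmos), so the last vowel is not what conditions the rule; the final letter is.
"ramonum" ends in -m. The stems ending in -m (sovalum → gosovalum, vowunom → govowunom) add the prefix go-.
The other patterns: stems ending in -s repeat the first consonant+vowel as a prefix; stems ending in -i or -t add ve- … -ul around the stem.
So ramonum → goramonum.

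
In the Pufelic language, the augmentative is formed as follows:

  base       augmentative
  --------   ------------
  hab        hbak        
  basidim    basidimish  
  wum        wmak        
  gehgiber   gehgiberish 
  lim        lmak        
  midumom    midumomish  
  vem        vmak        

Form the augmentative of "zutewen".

zutewenish

midumom and wum both end in -m yet inflect differently (midumomish, wmak), so the final letter is not what conditions the rule; the number of vowels is.
"zutewen" has 3 vowels. The stems with 3 vowels (midumom → midumomish, basidim → basidimish, gehgiber → gehgiberish) add -ish.
The other pattern: stems with 1 vowel delete the last vowel and add -ak.
So zutewen → zutewenish.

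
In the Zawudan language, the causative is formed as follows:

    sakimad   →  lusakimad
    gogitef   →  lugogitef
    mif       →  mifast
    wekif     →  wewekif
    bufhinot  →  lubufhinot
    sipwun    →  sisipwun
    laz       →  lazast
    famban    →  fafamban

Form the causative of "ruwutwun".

luruwutwun

mif and wekif both end in -f yet inflect differently (mifast, wewekif), so the final letter is not what conditions the rule; the number of vowels is.
"ruwutwun" has 3 vowels. The stems with 3 vowels (bufhinot → lubufhinot, gogitef → lugogitef, sakimad → lusakimad) add the prefix lu-.
The other patterns: stems with 1 vowel add -ast; stems with 2 vowels repeat the first consonant+vowel as a prefix.
So ruwutwun → luruwutwun.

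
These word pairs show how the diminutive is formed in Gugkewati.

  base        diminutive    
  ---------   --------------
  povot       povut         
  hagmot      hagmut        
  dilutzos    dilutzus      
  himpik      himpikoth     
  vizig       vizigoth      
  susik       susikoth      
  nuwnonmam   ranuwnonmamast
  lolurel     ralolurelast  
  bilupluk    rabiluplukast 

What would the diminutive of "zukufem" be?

razukufemast

himpik and bilupluk both end in -k yet inflect differently (himpikoth, rabiluplukast), so the final letter is not what conditions the rule; the last vowel is.
"zukufem" has last vowel 'e'. The one such stem in the data (lolurel → ralolurelast) adds ra- … -ast around the stem, so the same rule applies.
The other patterns: stems whose last vowel is 'o' change the last vowel to 'u'; stems whose last vowel is 'i' add -oth.
So zukufem → razukufemast.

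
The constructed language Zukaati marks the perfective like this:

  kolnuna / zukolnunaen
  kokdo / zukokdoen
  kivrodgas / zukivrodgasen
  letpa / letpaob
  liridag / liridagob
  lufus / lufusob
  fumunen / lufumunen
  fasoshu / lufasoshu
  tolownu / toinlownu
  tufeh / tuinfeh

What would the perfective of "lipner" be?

"lipner" begins with l-. The stems beginning with l- (letpa → letpaob, liridag → liridagob, lufus → lufusob) add -ob.
So lipner → lipnerob.

lipnerob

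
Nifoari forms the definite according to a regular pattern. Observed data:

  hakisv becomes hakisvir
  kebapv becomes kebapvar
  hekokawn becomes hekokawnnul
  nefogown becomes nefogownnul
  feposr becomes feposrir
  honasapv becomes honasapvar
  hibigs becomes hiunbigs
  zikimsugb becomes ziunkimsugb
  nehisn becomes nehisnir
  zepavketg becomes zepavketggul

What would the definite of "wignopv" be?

wignopvar

"wignopv" has second-to-last letter 'p'. The stems whose second-to-last letter is 'p' (kebapv → kebapvar, honasapv → honasapvar) add -ar.
The other patterns: stems whose second-to-last letter is 's' add -ir; stems whose second-to-last letter is 'g' insert -un- after the first vowel; stems whose second-to-last letter is 't' or 'w' double the final consonant and add -ul.
So wignopv → wignopvar.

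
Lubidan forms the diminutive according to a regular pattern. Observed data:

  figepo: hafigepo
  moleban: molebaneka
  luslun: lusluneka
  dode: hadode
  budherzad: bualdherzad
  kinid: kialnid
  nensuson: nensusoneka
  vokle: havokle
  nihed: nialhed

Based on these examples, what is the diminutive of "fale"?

budherzad and moleban both have last vowel 'a' yet inflect differently (bualdherzad, molebaneka), so the last vowel is not what conditions the rule; the final letter is.
"fale" ends in -e. The stems ending in -e (dode → hadode, vokle → havokle) add the prefix ha-.
So fale → hafale.

hafale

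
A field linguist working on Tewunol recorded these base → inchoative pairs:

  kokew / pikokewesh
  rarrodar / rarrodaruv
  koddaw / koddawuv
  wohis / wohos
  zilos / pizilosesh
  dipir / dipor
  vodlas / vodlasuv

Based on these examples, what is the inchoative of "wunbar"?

wunbaruv

vodlas and wohis both end in -s yet inflect differently (vodlasuv, wohos), so the final letter is not what conditions the rule; the last vowel is.
"wunbar" has last vowel 'a'. The stems whose last vowel is 'a' (rarrodar → rarrodaruv, koddaw → koddawuv, vodlas → vodlasuv) add -uv.
So wunbar → wunbaruv.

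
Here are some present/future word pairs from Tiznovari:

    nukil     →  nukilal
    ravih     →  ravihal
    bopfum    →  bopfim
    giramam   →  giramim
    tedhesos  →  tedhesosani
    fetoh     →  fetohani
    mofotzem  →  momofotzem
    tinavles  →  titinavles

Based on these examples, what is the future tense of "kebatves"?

kekebatves

ravih and fetoh both end in -h yet inflect differently (ravihal, fetohani), so the final letter is not what conditions the rule; the last vowel is.
"kebatves" has last vowel 'e'. The stems whose last vowel is 'e' (mofotzem → momofotzem, tinavles → titinavles) repeat the first consonant+vowel as a prefix.
The other patterns: stems whose last vowel is 'i' add -al; stems whose last vowel is 'a' or 'u' change the last vowel to 'i'; stems whose last vowel is 'o' add -ani.
So kebatves → kekebatves.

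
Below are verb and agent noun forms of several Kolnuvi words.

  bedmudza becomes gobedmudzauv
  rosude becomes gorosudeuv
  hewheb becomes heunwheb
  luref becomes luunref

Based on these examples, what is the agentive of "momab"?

mounmab

rosude and hewheb both have last vowel 'e' yet inflect differently (gorosudeuv, heunwheb), so the last vowel is not what conditions the rule; whether the stem ends in a vowel or a consonant is.
"momab" ends in a consonant. The stems ending in a consonant (hewheb → heunwheb, luref → luunref) insert -un- after the first vowel.
The other pattern: stems ending in a vowel add go- … -uv around the stem.
So momab → mounmab.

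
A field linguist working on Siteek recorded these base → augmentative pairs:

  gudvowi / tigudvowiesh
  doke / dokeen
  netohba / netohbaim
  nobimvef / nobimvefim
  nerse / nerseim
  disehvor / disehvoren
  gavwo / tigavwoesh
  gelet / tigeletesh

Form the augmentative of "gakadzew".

tigakadzewesh

doke and nerse both end in -e yet inflect differently (dokeen, nerseim), so the final letter is not what conditions the rule; the first letter is.
"gakadzew" begins with g-. The stems beginning with g- (gelet → tigeletesh, gudvowi → tigudvowiesh, gavwo → tigavwoesh) add ti- … -esh around the stem.
So gakadzew → tigakadzewesh.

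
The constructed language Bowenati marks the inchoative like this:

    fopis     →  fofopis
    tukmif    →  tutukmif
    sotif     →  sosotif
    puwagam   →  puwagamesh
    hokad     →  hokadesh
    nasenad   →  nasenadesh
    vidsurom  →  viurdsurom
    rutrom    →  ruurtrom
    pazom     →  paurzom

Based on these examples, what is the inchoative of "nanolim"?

puwagam and vidsurom both end in -m yet inflect differently (puwagamesh, viurdsurom), so the final letter is not what conditions the rule; the last vowel is.
"nanolim" has last vowel 'i'. The stems whose last vowel is 'i' (fopis → fofopis, tukmif → tutukmif, sotif → sosotif) repeat the first consonant+vowel as a prefix.
The other patterns: stems whose last vowel is 'a' add -esh; stems whose last vowel is 'o' insert -ur- after the first vowel.
So nanolim → nananolim.

nananolim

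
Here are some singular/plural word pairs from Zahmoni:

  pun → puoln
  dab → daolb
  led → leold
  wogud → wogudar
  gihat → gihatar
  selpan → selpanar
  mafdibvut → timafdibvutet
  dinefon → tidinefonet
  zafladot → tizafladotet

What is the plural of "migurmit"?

led and wogud both end in -d yet inflect differently (leold, wogudar), so the final letter is not what conditions the rule; the number of vowels is.
"migurmit" has 3 vowels. The stems with 3 vowels (mafdibvut → timafdibvutet, dinefon → tidinefonet, zafladot → tizafladotet) add ti- … -et around the stem.
So migurmit → timigurmitet.

timigurmitet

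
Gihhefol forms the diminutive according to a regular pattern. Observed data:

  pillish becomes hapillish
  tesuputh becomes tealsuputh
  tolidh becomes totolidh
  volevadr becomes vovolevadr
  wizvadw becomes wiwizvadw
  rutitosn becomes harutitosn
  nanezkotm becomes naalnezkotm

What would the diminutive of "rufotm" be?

rualfotm

"rufotm" has second-to-last letter 't'. The stems whose second-to-last letter is 't' (nanezkotm → naalnezkotm, tesuputh → tealsuputh) insert -al- after the first vowel.
The other patterns: stems whose second-to-last letter is 'd' repeat the first consonant+vowel as a prefix; stems whose second-to-last letter is 's' add the prefix ha-.
So rufotm → rualfotm.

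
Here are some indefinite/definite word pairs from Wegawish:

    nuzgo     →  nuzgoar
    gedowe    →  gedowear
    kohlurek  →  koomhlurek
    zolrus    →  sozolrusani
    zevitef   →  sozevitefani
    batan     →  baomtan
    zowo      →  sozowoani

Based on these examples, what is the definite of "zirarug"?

sozirarugani

"zirarug" begins with z-. The stems beginning with z- (zevitef → sozevitefani, zowo → sozowoani, zolrus → sozolrusani) add so- … -ani around the stem.
So zirarug → sozirarugani.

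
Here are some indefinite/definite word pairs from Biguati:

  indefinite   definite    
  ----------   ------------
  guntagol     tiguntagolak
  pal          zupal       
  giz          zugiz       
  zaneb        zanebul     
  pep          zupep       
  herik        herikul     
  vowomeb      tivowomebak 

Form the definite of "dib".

zudib

pal and guntagol both end in -l yet inflect differently (zupal, tiguntagolak), so the final letter is not what conditions the rule; the number of vowels is.
"dib" has 1 vowel. The stems with 1 vowel (giz → zugiz, pal → zupal, pep → zupep) add the prefix zu-.
The other patterns: stems with 2 vowels add -ul; stems with 3 vowels add ti- … -ak around the stem.
So dib → zudib.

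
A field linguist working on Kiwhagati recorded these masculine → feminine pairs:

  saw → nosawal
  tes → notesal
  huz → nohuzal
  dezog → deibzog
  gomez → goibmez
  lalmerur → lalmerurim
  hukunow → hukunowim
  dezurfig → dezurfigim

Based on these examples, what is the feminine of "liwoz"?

liibwoz

huz and gomez both end in -z yet inflect differently (nohuzal, goibmez), so the final letter is not what conditions the rule; the number of vowels is.
"liwoz" has 2 vowels. The stems with 2 vowels (dezog → deibzog, gomez → goibmez) insert -ib- after the first vowel.
The other patterns: stems with 1 vowel add no- … -al around the stem; stems with 3 vowels add -im.
So liwoz → liibwoz.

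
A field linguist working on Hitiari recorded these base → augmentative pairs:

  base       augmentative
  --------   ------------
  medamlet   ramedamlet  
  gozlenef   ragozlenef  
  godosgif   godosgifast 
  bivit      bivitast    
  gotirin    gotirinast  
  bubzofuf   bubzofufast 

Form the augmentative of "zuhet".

"zuhet" has last vowel 'e'. The stems whose last vowel is 'e' (medamlet → ramedamlet, gozlenef → ragozlenef) add the prefix ra-.
So zuhet → razuhet.

razuhet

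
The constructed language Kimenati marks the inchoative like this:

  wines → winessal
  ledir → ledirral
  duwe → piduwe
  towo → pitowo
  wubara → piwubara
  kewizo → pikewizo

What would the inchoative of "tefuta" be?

pitefuta

"tefuta" ends in a vowel. The stems ending in a vowel (duwe → piduwe, towo → pitowo, wubara → piwubara) add the prefix pi-.
So tefuta → pitefuta.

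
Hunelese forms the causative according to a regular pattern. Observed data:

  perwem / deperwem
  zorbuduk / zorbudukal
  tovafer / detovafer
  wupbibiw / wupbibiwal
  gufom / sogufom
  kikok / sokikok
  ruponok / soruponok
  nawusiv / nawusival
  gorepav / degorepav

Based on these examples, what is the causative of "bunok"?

"bunok" has last vowel 'o'. The stems whose last vowel is 'o' (gufom → sogufom, ruponok → soruponok, kikok → sokikok) add the prefix so-.
The other patterns: stems whose last vowel is 'i' or 'u' add -al; stems whose last vowel is 'a' or 'e' add the prefix de-.
So bunok → sobunok.

sobunok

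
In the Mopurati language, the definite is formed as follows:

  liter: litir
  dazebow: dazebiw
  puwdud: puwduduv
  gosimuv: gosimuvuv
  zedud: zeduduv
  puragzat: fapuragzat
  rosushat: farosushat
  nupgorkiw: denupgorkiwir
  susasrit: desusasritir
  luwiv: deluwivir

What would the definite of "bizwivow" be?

bizwiviw

dazebow and nupgorkiw both end in -w yet inflect differently (dazebiw, denupgorkiwir), so the final letter is not what conditions the rule; the last vowel is.
"bizwivow" has last vowel 'o'. The one such stem in the data (dazebow → dazebiw) changes the last vowel to 'i' (as does liter), so the same rule applies.
The other patterns: stems whose last vowel is 'u' add -uv; stems whose last vowel is 'a' add the prefix fa-; stems whose last vowel is 'i' add de- … -ir around the stem.
So bizwivow → bizwiviw.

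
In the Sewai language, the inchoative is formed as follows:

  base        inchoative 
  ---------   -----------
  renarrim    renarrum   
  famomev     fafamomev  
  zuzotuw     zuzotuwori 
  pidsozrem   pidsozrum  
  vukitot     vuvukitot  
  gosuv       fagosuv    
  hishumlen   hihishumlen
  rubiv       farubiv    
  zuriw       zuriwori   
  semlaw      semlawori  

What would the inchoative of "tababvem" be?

tababvum

zuzotuw and gosuv both have last vowel 'u' yet inflect differently (zuzotuwori, fagosuv), so the last vowel is not what conditions the rule; the final letter is.
"tababvem" ends in -m. The stems ending in -m (renarrim → renarrum, pidsozrem → pidsozrum) change the last vowel to 'u'.
So tababvem → tababvum.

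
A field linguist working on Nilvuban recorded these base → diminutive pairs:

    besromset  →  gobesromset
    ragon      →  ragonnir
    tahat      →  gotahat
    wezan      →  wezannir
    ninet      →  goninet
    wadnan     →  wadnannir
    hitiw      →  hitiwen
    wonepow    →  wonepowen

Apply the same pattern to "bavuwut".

gobavuwut

wadnan and tahat both have last vowel 'a' yet inflect differently (wadnannir, gotahat), so the last vowel is not what conditions the rule; the final letter is.
"bavuwut" ends in -t. The stems ending in -t (ninet → goninet, besromset → gobesromset, tahat → gotahat) add the prefix go-.
The other patterns: stems ending in -n double the final consonant and add -ir; stems ending in -w add -en.
So bavuwut → gobavuwut.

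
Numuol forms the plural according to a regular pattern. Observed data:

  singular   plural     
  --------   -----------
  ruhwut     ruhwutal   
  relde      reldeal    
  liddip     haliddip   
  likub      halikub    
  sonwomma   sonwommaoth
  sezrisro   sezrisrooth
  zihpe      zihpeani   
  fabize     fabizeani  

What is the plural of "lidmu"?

relde and zihpe both end in -e yet inflect differently (reldeal, zihpeani), so the final letter is not what conditions the rule; the first letter is.
"lidmu" begins with l-. The stems beginning with l- (liddip → haliddip, likub → halikub) add the prefix ha-.
The other patterns: stems beginning with r- add -al; stems beginning with s- add -oth; stems beginning with f- or z- add -ani.
So lidmu → halidmu.

halidmu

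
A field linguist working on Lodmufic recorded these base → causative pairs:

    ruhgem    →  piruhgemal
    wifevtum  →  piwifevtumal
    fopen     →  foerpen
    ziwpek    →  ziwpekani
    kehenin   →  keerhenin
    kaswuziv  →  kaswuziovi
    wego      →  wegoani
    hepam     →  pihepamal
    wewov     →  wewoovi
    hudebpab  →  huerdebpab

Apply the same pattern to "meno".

wewov and wego both have last vowel 'o' yet inflect differently (wewoovi, wegoani), so the last vowel is not what conditions the rule; the final letter is.
"meno" ends in -o. The one such stem in the data (wego → wegoani) adds -ani, so the same rule applies.
The other patterns: stems ending in -m add pi- … -al around the stem; stems ending in -v drop the final letter and add -ovi; stems ending in -b or -n insert -er- after the first vowel.
So meno → menoani.

menoani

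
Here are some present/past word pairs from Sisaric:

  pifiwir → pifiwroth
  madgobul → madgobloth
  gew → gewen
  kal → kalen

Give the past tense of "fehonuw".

fehonwoth

madgobul and kal both end in -l yet inflect differently (madgobloth, kalen), so the final letter is not what conditions the rule; the number of vowels is.
"fehonuw" has 3 vowels. The stems with 3 vowels (madgobul → madgobloth, pifiwir → pifiwroth) delete the last vowel and add -oth.
The other pattern: stems with 1 vowel add -en.
So fehonuw → fehonwoth.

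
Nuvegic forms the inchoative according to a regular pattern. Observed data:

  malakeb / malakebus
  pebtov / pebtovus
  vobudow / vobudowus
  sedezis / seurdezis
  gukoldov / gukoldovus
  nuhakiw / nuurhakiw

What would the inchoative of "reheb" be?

nuhakiw and vobudow both end in -w yet inflect differently (nuurhakiw, vobudowus), so the final letter is not what conditions the rule; the last vowel is.
"reheb" has last vowel 'e'. The one such stem in the data (malakeb → malakebus) adds -us, so the same rule applies.
The other pattern: stems whose last vowel is 'i' insert -ur- after the first vowel.
So reheb → rehebus.

rehebus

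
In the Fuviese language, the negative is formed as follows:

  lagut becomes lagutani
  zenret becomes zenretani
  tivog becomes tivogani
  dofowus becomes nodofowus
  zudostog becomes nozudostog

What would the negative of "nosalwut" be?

"nosalwut" has 3 vowels. The stems with 3 vowels (dofowus → nodofowus, zudostog → nozudostog) add the prefix no-.
The other pattern: stems with 2 vowels add -ani.
So nosalwut → nonosalwut.

nonosalwut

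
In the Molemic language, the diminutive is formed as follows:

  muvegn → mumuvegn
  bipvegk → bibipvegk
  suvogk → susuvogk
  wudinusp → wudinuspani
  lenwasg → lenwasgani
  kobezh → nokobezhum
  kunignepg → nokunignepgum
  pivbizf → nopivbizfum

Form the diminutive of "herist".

lenwasg and kunignepg both end in -g yet inflect differently (lenwasgani, nokunignepgum), so the final letter is not what conditions the rule; the second-to-last letter is.
"herist" has second-to-last letter 's'. The stems whose second-to-last letter is 's' (wudinusp → wudinuspani, lenwasg → lenwasgani) add -ani.
The other patterns: stems whose second-to-last letter is 'g' repeat the first consonant+vowel as a prefix; stems whose second-to-last letter is 'p' or 'z' add no- … -um around the stem.
So herist → heristani.

heristani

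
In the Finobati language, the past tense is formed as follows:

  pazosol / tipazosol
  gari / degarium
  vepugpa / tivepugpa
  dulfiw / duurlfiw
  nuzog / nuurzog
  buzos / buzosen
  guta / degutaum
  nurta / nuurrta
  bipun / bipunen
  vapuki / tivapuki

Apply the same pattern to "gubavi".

degubavium

nurta and vepugpa both end in -a yet inflect differently (nuurrta, tivepugpa), so the final letter is not what conditions the rule; the first letter is.
"gubavi" begins with g-. The stems beginning with g- (gari → degarium, guta → degutaum) add de- … -um around the stem.
The other patterns: stems beginning with b- add -en; stems beginning with d- or n- insert -ur- after the first vowel; stems beginning with p- or v- add the prefix ti-.
So gubavi → degubavium.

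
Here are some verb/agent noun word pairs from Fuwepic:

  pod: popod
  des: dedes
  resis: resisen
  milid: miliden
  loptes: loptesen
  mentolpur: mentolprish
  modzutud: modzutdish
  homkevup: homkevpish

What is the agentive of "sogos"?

sogosen

des and resis both end in -s yet inflect differently (dedes, resisen), so the final letter is not what conditions the rule; the number of vowels is.
"sogos" has 2 vowels. The stems with 2 vowels (resis → resisen, milid → miliden, loptes → loptesen) add -en.
The other patterns: stems with 1 vowel repeat the first consonant+vowel as a prefix; stems with 3 vowels delete the last vowel and add -ish.
So sogos → sogosen.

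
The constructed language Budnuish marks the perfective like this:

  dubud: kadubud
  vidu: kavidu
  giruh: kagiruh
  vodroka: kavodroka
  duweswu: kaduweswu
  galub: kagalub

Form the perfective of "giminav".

kagiminav

Every pair shown (dubud → kadubud, vidu → kavidu, giruh → kagiruh, …) follows the same rule: add the prefix ka-.
So giminav → kagiminav.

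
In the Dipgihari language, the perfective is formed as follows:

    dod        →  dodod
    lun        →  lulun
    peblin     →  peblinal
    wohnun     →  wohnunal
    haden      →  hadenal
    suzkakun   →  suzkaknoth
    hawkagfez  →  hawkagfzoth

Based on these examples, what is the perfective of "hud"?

huhud

lun and peblin both end in -n yet inflect differently (lulun, peblinal), so the final letter is not what conditions the rule; the number of vowels is.
"hud" has 1 vowel. The stems with 1 vowel (dod → dodod, lun → lulun) repeat the first consonant+vowel as a prefix.
So hud → huhud.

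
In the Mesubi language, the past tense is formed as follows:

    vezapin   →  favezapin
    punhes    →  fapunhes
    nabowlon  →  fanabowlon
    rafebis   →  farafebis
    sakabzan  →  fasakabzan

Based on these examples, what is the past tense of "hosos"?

fahosos

Every pair shown (vezapin → favezapin, punhes → fapunhes, nabowlon → fanabowlon, …) follows the same rule: add the prefix fa-.
So hosos → fahosos.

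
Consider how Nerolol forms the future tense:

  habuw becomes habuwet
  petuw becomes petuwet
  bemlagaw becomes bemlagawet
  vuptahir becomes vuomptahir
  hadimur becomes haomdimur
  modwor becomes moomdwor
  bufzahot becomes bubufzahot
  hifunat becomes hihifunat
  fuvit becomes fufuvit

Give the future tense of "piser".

habuw and hadimur both have last vowel 'u' yet inflect differently (habuwet, haomdimur), so the last vowel is not what conditions the rule; the final letter is.
"piser" ends in -r. The stems ending in -r (vuptahir → vuomptahir, hadimur → haomdimur, modwor → moomdwor) insert -om- after the first vowel.
So piser → piomser.

piomser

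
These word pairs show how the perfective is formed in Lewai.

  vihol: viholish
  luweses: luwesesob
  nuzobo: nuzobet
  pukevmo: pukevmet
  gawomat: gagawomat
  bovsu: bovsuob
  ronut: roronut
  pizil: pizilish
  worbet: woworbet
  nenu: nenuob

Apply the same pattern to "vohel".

nuzobo and vihol both have last vowel 'o' yet inflect differently (nuzobet, viholish), so the last vowel is not what conditions the rule; the final letter is.
"vohel" ends in -l. The stems ending in -l (vihol → viholish, pizil → pizilish) add -ish.
So vohel → vohelish.

vohelish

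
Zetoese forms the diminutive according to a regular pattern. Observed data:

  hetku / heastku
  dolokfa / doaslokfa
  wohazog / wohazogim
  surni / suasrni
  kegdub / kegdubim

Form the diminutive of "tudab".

tudabim

kegdub and hetku both have last vowel 'u' yet inflect differently (kegdubim, heastku), so the last vowel is not what conditions the rule; whether the stem ends in a vowel or a consonant is.
"tudab" ends in a consonant. The stems ending in a consonant (kegdub → kegdubim, wohazog → wohazogim) add -im.
The other pattern: stems ending in a vowel insert -as- after the first vowel.
So tudab → tudabim.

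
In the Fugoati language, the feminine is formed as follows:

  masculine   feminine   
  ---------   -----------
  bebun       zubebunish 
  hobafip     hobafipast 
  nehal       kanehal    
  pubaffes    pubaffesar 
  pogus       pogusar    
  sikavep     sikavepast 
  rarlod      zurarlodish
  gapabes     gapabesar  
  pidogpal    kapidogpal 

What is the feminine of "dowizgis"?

dowizgisar

pubaffes and sikavep both have last vowel 'e' yet inflect differently (pubaffesar, sikavepast), so the last vowel is not what conditions the rule; the final letter is.
"dowizgis" ends in -s. The stems ending in -s (pubaffes → pubaffesar, pogus → pogusar, gapabes → gapabesar) add -ar.
The other patterns: stems ending in -l add the prefix ka-; stems ending in -p add -ast; stems ending in -d or -n add zu- … -ish around the stem.
So dowizgis → dowizgisar.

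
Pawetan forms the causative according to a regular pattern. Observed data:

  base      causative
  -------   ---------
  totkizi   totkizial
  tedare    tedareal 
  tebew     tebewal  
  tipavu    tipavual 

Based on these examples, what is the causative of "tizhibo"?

Every pair shown (totkizi → totkizial, tedare → tedareal, tebew → tebewal, …) follows the same rule: add -al.
So tizhibo → tizhiboal.

tizhiboal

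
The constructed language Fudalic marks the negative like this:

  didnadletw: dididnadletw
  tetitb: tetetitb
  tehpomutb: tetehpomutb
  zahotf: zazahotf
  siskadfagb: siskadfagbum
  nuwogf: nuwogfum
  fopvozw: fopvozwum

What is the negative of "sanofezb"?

"sanofezb" has second-to-last letter 'z'. The one such stem in the data (fopvozw → fopvozwum) adds -um, so the same rule applies.
The other pattern: stems whose second-to-last letter is 't' repeat the first consonant+vowel as a prefix.
So sanofezb → sanofezbum.

sanofezbum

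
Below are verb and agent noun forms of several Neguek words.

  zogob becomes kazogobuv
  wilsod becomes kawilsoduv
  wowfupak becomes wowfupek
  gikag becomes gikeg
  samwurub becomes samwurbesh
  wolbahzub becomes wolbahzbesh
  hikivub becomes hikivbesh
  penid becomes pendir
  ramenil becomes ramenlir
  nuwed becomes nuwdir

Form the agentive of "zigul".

ziglesh

zogob and samwurub both end in -b yet inflect differently (kazogobuv, samwurbesh), so the final letter is not what conditions the rule; the last vowel is.
"zigul" has last vowel 'u'. The stems whose last vowel is 'u' (samwurub → samwurbesh, wolbahzub → wolbahzbesh, hikivub → hikivbesh) delete the last vowel and add -esh.
The other patterns: stems whose last vowel is 'o' add ka- … -uv around the stem; stems whose last vowel is 'a' change the last vowel to 'e'; stems whose last vowel is 'e' or 'i' delete the last vowel and add -ir.
So zigul → ziglesh.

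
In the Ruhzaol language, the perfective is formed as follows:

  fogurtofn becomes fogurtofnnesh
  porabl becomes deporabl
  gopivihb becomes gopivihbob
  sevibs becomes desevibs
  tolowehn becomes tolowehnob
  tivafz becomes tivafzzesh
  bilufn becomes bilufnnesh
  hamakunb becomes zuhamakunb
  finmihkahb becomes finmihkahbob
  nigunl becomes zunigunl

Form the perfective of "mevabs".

demevabs

hamakunb and finmihkahb both end in -b yet inflect differently (zuhamakunb, finmihkahbob), so the final letter is not what conditions the rule; the second-to-last letter is.
"mevabs" has second-to-last letter 'b'. The stems whose second-to-last letter is 'b' (porabl → deporabl, sevibs → desevibs) add the prefix de-.
The other patterns: stems whose second-to-last letter is 'n' add the prefix zu-; stems whose second-to-last letter is 'h' add -ob; stems whose second-to-last letter is 'f' double the final consonant and add -esh.
So mevabs → demevabs.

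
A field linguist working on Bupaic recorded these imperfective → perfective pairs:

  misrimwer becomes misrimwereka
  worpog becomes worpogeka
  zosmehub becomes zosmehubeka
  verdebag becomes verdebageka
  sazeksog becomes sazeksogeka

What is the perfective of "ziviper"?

zivipereka

Every pair shown (misrimwer → misrimwereka, worpog → worpogeka, zosmehub → zosmehubeka, …) follows the same rule: add -eka.
So ziviper → zivipereka.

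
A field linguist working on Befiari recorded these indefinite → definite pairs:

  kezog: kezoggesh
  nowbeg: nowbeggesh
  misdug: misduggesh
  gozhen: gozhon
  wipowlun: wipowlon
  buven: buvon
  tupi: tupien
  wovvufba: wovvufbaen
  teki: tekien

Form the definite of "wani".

wanien

nowbeg and gozhen both have last vowel 'e' yet inflect differently (nowbeggesh, gozhon), so the last vowel is not what conditions the rule; the final letter is.
"wani" ends in -i. The stems ending in -i (tupi → tupien, teki → tekien) add -en.
So wani → wanien.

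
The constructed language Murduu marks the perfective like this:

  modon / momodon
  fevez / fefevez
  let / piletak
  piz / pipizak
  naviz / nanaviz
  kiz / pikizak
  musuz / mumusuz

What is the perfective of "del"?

pidelak

kiz and musuz both end in -z yet inflect differently (pikizak, mumusuz), so the final letter is not what conditions the rule; the number of vowels is.
"del" has 1 vowel. The stems with 1 vowel (kiz → pikizak, piz → pipizak, let → piletak) add pi- … -ak around the stem.
The other pattern: stems with 2 vowels repeat the first consonant+vowel as a prefix.
So del → pidelak.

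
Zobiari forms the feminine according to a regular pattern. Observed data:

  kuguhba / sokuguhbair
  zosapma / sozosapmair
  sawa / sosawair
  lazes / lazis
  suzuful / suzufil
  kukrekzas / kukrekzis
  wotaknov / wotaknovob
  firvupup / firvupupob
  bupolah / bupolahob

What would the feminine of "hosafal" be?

kuguhba and kukrekzas both have last vowel 'a' yet inflect differently (sokuguhbair, kukrekzis), so the last vowel is not what conditions the rule; the final letter is.
"hosafal" ends in -l. The one such stem in the data (suzuful → suzufil) changes the last vowel to 'i' (as do lazes, kukrekzas), so the same rule applies.
So hosafal → hosafil.

hosafil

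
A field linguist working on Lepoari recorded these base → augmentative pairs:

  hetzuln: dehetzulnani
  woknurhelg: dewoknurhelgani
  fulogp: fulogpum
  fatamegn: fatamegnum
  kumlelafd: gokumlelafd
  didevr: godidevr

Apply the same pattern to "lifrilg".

hetzuln and fatamegn both end in -n yet inflect differently (dehetzulnani, fatamegnum), so the final letter is not what conditions the rule; the second-to-last letter is.
"lifrilg" has second-to-last letter 'l'. The stems whose second-to-last letter is 'l' (hetzuln → dehetzulnani, woknurhelg → dewoknurhelgani) add de- … -ani around the stem.
The other patterns: stems whose second-to-last letter is 'g' add -um; stems whose second-to-last letter is 'f' or 'v' add the prefix go-.
So lifrilg → delifrilgani.

delifrilgani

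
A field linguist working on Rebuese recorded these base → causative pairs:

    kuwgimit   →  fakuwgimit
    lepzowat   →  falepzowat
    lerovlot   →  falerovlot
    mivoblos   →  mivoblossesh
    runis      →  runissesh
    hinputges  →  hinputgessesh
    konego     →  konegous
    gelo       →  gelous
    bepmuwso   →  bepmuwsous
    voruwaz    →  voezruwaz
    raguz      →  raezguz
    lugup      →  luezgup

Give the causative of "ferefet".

faferefet

lerovlot and mivoblos both have last vowel 'o' yet inflect differently (falerovlot, mivoblossesh), so the last vowel is not what conditions the rule; the final letter is.
"ferefet" ends in -t. The stems ending in -t (kuwgimit → fakuwgimit, lepzowat → falepzowat, lerovlot → falerovlot) add the prefix fa-.
So ferefet → faferefet.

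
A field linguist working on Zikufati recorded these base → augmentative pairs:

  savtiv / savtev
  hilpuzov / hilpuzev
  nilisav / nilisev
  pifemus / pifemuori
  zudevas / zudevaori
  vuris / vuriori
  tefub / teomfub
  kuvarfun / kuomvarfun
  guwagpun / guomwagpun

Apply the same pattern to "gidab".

nilisav and zudevas both have last vowel 'a' yet inflect differently (nilisev, zudevaori), so the last vowel is not what conditions the rule; the final letter is.
"gidab" ends in -b. The one such stem in the data (tefub → teomfub) inserts -om- after the first vowel (as do kuvarfun, guwagpun), so the same rule applies.
The other patterns: stems ending in -v change the last vowel to 'e'; stems ending in -s drop the final letter and add -ori.
So gidab → giomdab.

giomdab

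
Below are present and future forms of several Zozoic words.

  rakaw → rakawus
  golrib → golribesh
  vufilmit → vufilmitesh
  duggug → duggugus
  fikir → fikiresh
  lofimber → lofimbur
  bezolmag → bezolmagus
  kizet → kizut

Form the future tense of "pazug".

pazugus

"pazug" has last vowel 'u'. The one such stem in the data (duggug → duggugus) adds -us, so the same rule applies.
So pazug → pazugus.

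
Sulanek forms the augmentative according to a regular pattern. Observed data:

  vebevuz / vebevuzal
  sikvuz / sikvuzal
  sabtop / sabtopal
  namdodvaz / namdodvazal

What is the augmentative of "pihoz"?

Every pair shown (vebevuz → vebevuzal, sikvuz → sikvuzal, sabtop → sabtopal, …) follows the same rule: add -al.
So pihoz → pihozal.

pihozal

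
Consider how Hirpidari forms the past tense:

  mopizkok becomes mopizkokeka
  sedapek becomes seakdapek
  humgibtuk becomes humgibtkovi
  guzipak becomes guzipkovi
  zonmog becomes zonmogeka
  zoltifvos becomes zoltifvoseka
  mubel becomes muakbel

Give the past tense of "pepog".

guzipak and mopizkok both end in -k yet inflect differently (guzipkovi, mopizkokeka), so the final letter is not what conditions the rule; the last vowel is.
"pepog" has last vowel 'o'. The stems whose last vowel is 'o' (zonmog → zonmogeka, zoltifvos → zoltifvoseka, mopizkok → mopizkokeka) add -eka.
The other patterns: stems whose last vowel is 'a' or 'u' delete the last vowel and add -ovi; stems whose last vowel is 'e' insert -ak- after the first vowel.
So pepog → pepogeka.

pepogeka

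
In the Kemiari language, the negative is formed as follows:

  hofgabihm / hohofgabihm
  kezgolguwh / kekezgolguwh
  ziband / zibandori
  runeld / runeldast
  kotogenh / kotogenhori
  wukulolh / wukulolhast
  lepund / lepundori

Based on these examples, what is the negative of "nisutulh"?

nisutulhast

ziband and runeld both end in -d yet inflect differently (zibandori, runeldast), so the final letter is not what conditions the rule; the second-to-last letter is.
"nisutulh" has second-to-last letter 'l'. The stems whose second-to-last letter is 'l' (runeld → runeldast, wukulolh → wukulolhast) add -ast.
So nisutulh → nisutulhast.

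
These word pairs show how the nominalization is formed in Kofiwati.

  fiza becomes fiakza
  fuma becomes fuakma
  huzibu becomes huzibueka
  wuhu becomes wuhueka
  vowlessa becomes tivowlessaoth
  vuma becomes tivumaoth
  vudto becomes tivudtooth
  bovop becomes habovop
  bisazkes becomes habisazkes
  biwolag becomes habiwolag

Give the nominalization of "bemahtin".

habemahtin

fiza and vowlessa both end in -a yet inflect differently (fiakza, tivowlessaoth), so the final letter is not what conditions the rule; the first letter is.
"bemahtin" begins with b-. The stems beginning with b- (bovop → habovop, bisazkes → habisazkes, biwolag → habiwolag) add the prefix ha-.
So bemahtin → habemahtin.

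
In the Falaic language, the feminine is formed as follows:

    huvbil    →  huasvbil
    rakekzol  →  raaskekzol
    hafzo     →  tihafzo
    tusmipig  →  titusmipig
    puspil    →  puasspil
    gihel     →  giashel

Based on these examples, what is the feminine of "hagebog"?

rakekzol and hafzo both have last vowel 'o' yet inflect differently (raaskekzol, tihafzo), so the last vowel is not what conditions the rule; the final letter is.
"hagebog" ends in -g. The one such stem in the data (tusmipig → titusmipig) adds the prefix ti-, so the same rule applies.
So hagebog → tihagebog.

tihagebog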